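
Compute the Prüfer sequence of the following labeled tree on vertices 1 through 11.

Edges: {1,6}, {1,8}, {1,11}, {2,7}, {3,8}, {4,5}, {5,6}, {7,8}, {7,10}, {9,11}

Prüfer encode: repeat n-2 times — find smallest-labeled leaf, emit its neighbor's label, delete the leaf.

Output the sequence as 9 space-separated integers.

Step 1: leaves = {2,3,4,9,10}. Remove smallest leaf 2, emit neighbor 7.
Step 2: leaves = {3,4,9,10}. Remove smallest leaf 3, emit neighbor 8.
Step 3: leaves = {4,9,10}. Remove smallest leaf 4, emit neighbor 5.
Step 4: leaves = {5,9,10}. Remove smallest leaf 5, emit neighbor 6.
Step 5: leaves = {6,9,10}. Remove smallest leaf 6, emit neighbor 1.
Step 6: leaves = {9,10}. Remove smallest leaf 9, emit neighbor 11.
Step 7: leaves = {10,11}. Remove smallest leaf 10, emit neighbor 7.
Step 8: leaves = {7,11}. Remove smallest leaf 7, emit neighbor 8.
Step 9: leaves = {8,11}. Remove smallest leaf 8, emit neighbor 1.
Done: 2 vertices remain (1, 11). Sequence = [7 8 5 6 1 11 7 8 1]

Answer: 7 8 5 6 1 11 7 8 1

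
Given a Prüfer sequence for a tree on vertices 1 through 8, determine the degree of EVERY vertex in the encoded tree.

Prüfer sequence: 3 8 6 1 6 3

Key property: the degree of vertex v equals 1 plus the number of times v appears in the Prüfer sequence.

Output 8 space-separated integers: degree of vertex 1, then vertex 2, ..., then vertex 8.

Answer: 2 1 3 1 1 3 1 2

Derivation:
p_1 = 3: count[3] becomes 1
p_2 = 8: count[8] becomes 1
p_3 = 6: count[6] becomes 1
p_4 = 1: count[1] becomes 1
p_5 = 6: count[6] becomes 2
p_6 = 3: count[3] becomes 2
Degrees (1 + count): deg[1]=1+1=2, deg[2]=1+0=1, deg[3]=1+2=3, deg[4]=1+0=1, deg[5]=1+0=1, deg[6]=1+2=3, deg[7]=1+0=1, deg[8]=1+1=2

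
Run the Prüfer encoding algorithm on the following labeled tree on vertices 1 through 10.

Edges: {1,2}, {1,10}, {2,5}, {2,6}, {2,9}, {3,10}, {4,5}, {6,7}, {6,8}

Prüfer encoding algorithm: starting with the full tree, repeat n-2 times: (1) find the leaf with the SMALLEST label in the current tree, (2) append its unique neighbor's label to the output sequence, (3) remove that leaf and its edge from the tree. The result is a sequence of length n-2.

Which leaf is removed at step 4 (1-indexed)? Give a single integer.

Step 1: current leaves = {3,4,7,8,9}. Remove leaf 3 (neighbor: 10).
Step 2: current leaves = {4,7,8,9,10}. Remove leaf 4 (neighbor: 5).
Step 3: current leaves = {5,7,8,9,10}. Remove leaf 5 (neighbor: 2).
Step 4: current leaves = {7,8,9,10}. Remove leaf 7 (neighbor: 6).

Answer: 7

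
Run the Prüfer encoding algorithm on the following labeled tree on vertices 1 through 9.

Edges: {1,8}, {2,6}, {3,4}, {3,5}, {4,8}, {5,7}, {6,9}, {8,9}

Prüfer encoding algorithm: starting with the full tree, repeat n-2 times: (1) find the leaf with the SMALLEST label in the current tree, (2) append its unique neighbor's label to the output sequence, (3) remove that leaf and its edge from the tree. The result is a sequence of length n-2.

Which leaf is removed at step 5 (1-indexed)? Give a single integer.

Answer: 5

Derivation:
Step 1: current leaves = {1,2,7}. Remove leaf 1 (neighbor: 8).
Step 2: current leaves = {2,7}. Remove leaf 2 (neighbor: 6).
Step 3: current leaves = {6,7}. Remove leaf 6 (neighbor: 9).
Step 4: current leaves = {7,9}. Remove leaf 7 (neighbor: 5).
Step 5: current leaves = {5,9}. Remove leaf 5 (neighbor: 3).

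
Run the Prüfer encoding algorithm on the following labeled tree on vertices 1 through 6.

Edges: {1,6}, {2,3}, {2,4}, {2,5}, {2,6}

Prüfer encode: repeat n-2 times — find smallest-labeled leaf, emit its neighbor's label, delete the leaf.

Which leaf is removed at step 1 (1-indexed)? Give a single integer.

Step 1: current leaves = {1,3,4,5}. Remove leaf 1 (neighbor: 6).

Answer: 1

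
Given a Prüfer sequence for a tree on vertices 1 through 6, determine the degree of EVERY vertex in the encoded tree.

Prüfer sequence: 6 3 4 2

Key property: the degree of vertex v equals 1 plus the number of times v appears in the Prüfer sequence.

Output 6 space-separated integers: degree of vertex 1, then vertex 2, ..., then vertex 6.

p_1 = 6: count[6] becomes 1
p_2 = 3: count[3] becomes 1
p_3 = 4: count[4] becomes 1
p_4 = 2: count[2] becomes 1
Degrees (1 + count): deg[1]=1+0=1, deg[2]=1+1=2, deg[3]=1+1=2, deg[4]=1+1=2, deg[5]=1+0=1, deg[6]=1+1=2

Answer: 1 2 2 2 1 2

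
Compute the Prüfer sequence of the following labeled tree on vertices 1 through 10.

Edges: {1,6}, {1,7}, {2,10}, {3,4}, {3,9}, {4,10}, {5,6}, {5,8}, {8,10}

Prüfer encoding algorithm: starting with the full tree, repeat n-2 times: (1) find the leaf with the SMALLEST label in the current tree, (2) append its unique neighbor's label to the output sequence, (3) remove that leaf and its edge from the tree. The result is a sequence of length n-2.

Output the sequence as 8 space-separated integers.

Answer: 10 1 6 5 8 10 3 4

Derivation:
Step 1: leaves = {2,7,9}. Remove smallest leaf 2, emit neighbor 10.
Step 2: leaves = {7,9}. Remove smallest leaf 7, emit neighbor 1.
Step 3: leaves = {1,9}. Remove smallest leaf 1, emit neighbor 6.
Step 4: leaves = {6,9}. Remove smallest leaf 6, emit neighbor 5.
Step 5: leaves = {5,9}. Remove smallest leaf 5, emit neighbor 8.
Step 6: leaves = {8,9}. Remove smallest leaf 8, emit neighbor 10.
Step 7: leaves = {9,10}. Remove smallest leaf 9, emit neighbor 3.
Step 8: leaves = {3,10}. Remove smallest leaf 3, emit neighbor 4.
Done: 2 vertices remain (4, 10). Sequence = [10 1 6 5 8 10 3 4]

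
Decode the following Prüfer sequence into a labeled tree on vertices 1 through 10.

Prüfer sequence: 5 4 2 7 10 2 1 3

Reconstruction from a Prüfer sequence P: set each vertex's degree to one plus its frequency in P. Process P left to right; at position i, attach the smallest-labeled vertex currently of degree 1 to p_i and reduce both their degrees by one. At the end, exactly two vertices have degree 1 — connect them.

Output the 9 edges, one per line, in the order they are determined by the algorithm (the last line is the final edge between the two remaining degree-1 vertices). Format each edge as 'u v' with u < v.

Initial degrees: {1:2, 2:3, 3:2, 4:2, 5:2, 6:1, 7:2, 8:1, 9:1, 10:2}
Step 1: smallest deg-1 vertex = 6, p_1 = 5. Add edge {5,6}. Now deg[6]=0, deg[5]=1.
Step 2: smallest deg-1 vertex = 5, p_2 = 4. Add edge {4,5}. Now deg[5]=0, deg[4]=1.
Step 3: smallest deg-1 vertex = 4, p_3 = 2. Add edge {2,4}. Now deg[4]=0, deg[2]=2.
Step 4: smallest deg-1 vertex = 8, p_4 = 7. Add edge {7,8}. Now deg[8]=0, deg[7]=1.
Step 5: smallest deg-1 vertex = 7, p_5 = 10. Add edge {7,10}. Now deg[7]=0, deg[10]=1.
Step 6: smallest deg-1 vertex = 9, p_6 = 2. Add edge {2,9}. Now deg[9]=0, deg[2]=1.
Step 7: smallest deg-1 vertex = 2, p_7 = 1. Add edge {1,2}. Now deg[2]=0, deg[1]=1.
Step 8: smallest deg-1 vertex = 1, p_8 = 3. Add edge {1,3}. Now deg[1]=0, deg[3]=1.
Final: two remaining deg-1 vertices are 3, 10. Add edge {3,10}.

Answer: 5 6
4 5
2 4
7 8
7 10
2 9
1 2
1 3
3 10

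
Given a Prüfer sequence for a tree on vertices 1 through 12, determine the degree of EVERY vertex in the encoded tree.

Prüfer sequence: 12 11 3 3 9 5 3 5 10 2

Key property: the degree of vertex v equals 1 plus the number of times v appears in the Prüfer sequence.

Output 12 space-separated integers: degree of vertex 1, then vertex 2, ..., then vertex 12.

Answer: 1 2 4 1 3 1 1 1 2 2 2 2

Derivation:
p_1 = 12: count[12] becomes 1
p_2 = 11: count[11] becomes 1
p_3 = 3: count[3] becomes 1
p_4 = 3: count[3] becomes 2
p_5 = 9: count[9] becomes 1
p_6 = 5: count[5] becomes 1
p_7 = 3: count[3] becomes 3
p_8 = 5: count[5] becomes 2
p_9 = 10: count[10] becomes 1
p_10 = 2: count[2] becomes 1
Degrees (1 + count): deg[1]=1+0=1, deg[2]=1+1=2, deg[3]=1+3=4, deg[4]=1+0=1, deg[5]=1+2=3, deg[6]=1+0=1, deg[7]=1+0=1, deg[8]=1+0=1, deg[9]=1+1=2, deg[10]=1+1=2, deg[11]=1+1=2, deg[12]=1+1=2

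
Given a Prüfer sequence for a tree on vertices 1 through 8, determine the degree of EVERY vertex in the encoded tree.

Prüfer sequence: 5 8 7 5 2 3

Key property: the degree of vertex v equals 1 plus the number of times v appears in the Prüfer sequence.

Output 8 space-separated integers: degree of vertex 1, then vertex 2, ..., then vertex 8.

p_1 = 5: count[5] becomes 1
p_2 = 8: count[8] becomes 1
p_3 = 7: count[7] becomes 1
p_4 = 5: count[5] becomes 2
p_5 = 2: count[2] becomes 1
p_6 = 3: count[3] becomes 1
Degrees (1 + count): deg[1]=1+0=1, deg[2]=1+1=2, deg[3]=1+1=2, deg[4]=1+0=1, deg[5]=1+2=3, deg[6]=1+0=1, deg[7]=1+1=2, deg[8]=1+1=2

Answer: 1 2 2 1 3 1 2 2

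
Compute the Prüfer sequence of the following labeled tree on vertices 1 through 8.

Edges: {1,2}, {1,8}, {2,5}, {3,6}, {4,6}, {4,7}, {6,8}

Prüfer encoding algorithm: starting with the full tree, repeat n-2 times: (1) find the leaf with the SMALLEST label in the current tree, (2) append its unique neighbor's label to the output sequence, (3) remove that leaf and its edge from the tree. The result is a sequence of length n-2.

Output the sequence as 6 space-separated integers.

Answer: 6 2 1 8 4 6

Derivation:
Step 1: leaves = {3,5,7}. Remove smallest leaf 3, emit neighbor 6.
Step 2: leaves = {5,7}. Remove smallest leaf 5, emit neighbor 2.
Step 3: leaves = {2,7}. Remove smallest leaf 2, emit neighbor 1.
Step 4: leaves = {1,7}. Remove smallest leaf 1, emit neighbor 8.
Step 5: leaves = {7,8}. Remove smallest leaf 7, emit neighbor 4.
Step 6: leaves = {4,8}. Remove smallest leaf 4, emit neighbor 6.
Done: 2 vertices remain (6, 8). Sequence = [6 2 1 8 4 6]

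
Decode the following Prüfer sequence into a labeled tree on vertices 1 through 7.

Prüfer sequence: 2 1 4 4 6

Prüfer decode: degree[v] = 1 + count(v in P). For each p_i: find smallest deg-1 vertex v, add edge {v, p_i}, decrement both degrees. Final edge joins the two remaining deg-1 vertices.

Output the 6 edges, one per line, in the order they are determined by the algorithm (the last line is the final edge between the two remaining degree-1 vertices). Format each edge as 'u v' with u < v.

Initial degrees: {1:2, 2:2, 3:1, 4:3, 5:1, 6:2, 7:1}
Step 1: smallest deg-1 vertex = 3, p_1 = 2. Add edge {2,3}. Now deg[3]=0, deg[2]=1.
Step 2: smallest deg-1 vertex = 2, p_2 = 1. Add edge {1,2}. Now deg[2]=0, deg[1]=1.
Step 3: smallest deg-1 vertex = 1, p_3 = 4. Add edge {1,4}. Now deg[1]=0, deg[4]=2.
Step 4: smallest deg-1 vertex = 5, p_4 = 4. Add edge {4,5}. Now deg[5]=0, deg[4]=1.
Step 5: smallest deg-1 vertex = 4, p_5 = 6. Add edge {4,6}. Now deg[4]=0, deg[6]=1.
Final: two remaining deg-1 vertices are 6, 7. Add edge {6,7}.

Answer: 2 3
1 2
1 4
4 5
4 6
6 7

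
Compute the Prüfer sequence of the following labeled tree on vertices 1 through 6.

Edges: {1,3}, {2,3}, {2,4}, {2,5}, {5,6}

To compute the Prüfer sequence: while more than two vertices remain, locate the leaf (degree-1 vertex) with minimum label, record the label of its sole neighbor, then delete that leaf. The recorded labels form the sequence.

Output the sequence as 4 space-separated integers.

Answer: 3 2 2 5

Derivation:
Step 1: leaves = {1,4,6}. Remove smallest leaf 1, emit neighbor 3.
Step 2: leaves = {3,4,6}. Remove smallest leaf 3, emit neighbor 2.
Step 3: leaves = {4,6}. Remove smallest leaf 4, emit neighbor 2.
Step 4: leaves = {2,6}. Remove smallest leaf 2, emit neighbor 5.
Done: 2 vertices remain (5, 6). Sequence = [3 2 2 5]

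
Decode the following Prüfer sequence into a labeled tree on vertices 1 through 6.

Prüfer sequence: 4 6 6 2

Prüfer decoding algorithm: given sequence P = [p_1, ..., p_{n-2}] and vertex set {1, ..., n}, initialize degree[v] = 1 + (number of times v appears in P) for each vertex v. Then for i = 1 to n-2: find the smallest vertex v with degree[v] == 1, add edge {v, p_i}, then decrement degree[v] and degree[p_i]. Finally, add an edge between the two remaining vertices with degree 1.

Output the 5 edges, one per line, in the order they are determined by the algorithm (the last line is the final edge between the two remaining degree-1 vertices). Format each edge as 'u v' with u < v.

Answer: 1 4
3 6
4 6
2 5
2 6

Derivation:
Initial degrees: {1:1, 2:2, 3:1, 4:2, 5:1, 6:3}
Step 1: smallest deg-1 vertex = 1, p_1 = 4. Add edge {1,4}. Now deg[1]=0, deg[4]=1.
Step 2: smallest deg-1 vertex = 3, p_2 = 6. Add edge {3,6}. Now deg[3]=0, deg[6]=2.
Step 3: smallest deg-1 vertex = 4, p_3 = 6. Add edge {4,6}. Now deg[4]=0, deg[6]=1.
Step 4: smallest deg-1 vertex = 5, p_4 = 2. Add edge {2,5}. Now deg[5]=0, deg[2]=1.
Final: two remaining deg-1 vertices are 2, 6. Add edge {2,6}.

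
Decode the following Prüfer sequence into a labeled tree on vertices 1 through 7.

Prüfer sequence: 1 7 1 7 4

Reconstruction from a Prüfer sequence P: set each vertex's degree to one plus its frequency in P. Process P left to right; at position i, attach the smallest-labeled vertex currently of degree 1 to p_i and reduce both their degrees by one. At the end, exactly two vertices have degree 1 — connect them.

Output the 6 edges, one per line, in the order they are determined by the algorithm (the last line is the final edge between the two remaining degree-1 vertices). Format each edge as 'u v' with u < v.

Answer: 1 2
3 7
1 5
1 7
4 6
4 7

Derivation:
Initial degrees: {1:3, 2:1, 3:1, 4:2, 5:1, 6:1, 7:3}
Step 1: smallest deg-1 vertex = 2, p_1 = 1. Add edge {1,2}. Now deg[2]=0, deg[1]=2.
Step 2: smallest deg-1 vertex = 3, p_2 = 7. Add edge {3,7}. Now deg[3]=0, deg[7]=2.
Step 3: smallest deg-1 vertex = 5, p_3 = 1. Add edge {1,5}. Now deg[5]=0, deg[1]=1.
Step 4: smallest deg-1 vertex = 1, p_4 = 7. Add edge {1,7}. Now deg[1]=0, deg[7]=1.
Step 5: smallest deg-1 vertex = 6, p_5 = 4. Add edge {4,6}. Now deg[6]=0, deg[4]=1.
Final: two remaining deg-1 vertices are 4, 7. Add edge {4,7}.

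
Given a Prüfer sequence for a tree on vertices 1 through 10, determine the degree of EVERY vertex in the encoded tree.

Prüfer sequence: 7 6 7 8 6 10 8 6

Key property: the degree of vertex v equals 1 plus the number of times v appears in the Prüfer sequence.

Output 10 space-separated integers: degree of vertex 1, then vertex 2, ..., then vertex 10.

Answer: 1 1 1 1 1 4 3 3 1 2

Derivation:
p_1 = 7: count[7] becomes 1
p_2 = 6: count[6] becomes 1
p_3 = 7: count[7] becomes 2
p_4 = 8: count[8] becomes 1
p_5 = 6: count[6] becomes 2
p_6 = 10: count[10] becomes 1
p_7 = 8: count[8] becomes 2
p_8 = 6: count[6] becomes 3
Degrees (1 + count): deg[1]=1+0=1, deg[2]=1+0=1, deg[3]=1+0=1, deg[4]=1+0=1, deg[5]=1+0=1, deg[6]=1+3=4, deg[7]=1+2=3, deg[8]=1+2=3, deg[9]=1+0=1, deg[10]=1+1=2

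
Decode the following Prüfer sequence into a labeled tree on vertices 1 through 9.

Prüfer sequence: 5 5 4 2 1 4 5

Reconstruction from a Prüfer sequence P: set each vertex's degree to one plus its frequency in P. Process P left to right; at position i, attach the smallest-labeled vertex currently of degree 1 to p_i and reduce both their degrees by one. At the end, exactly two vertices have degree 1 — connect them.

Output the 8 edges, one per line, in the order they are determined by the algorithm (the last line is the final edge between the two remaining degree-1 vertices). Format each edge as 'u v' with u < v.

Initial degrees: {1:2, 2:2, 3:1, 4:3, 5:4, 6:1, 7:1, 8:1, 9:1}
Step 1: smallest deg-1 vertex = 3, p_1 = 5. Add edge {3,5}. Now deg[3]=0, deg[5]=3.
Step 2: smallest deg-1 vertex = 6, p_2 = 5. Add edge {5,6}. Now deg[6]=0, deg[5]=2.
Step 3: smallest deg-1 vertex = 7, p_3 = 4. Add edge {4,7}. Now deg[7]=0, deg[4]=2.
Step 4: smallest deg-1 vertex = 8, p_4 = 2. Add edge {2,8}. Now deg[8]=0, deg[2]=1.
Step 5: smallest deg-1 vertex = 2, p_5 = 1. Add edge {1,2}. Now deg[2]=0, deg[1]=1.
Step 6: smallest deg-1 vertex = 1, p_6 = 4. Add edge {1,4}. Now deg[1]=0, deg[4]=1.
Step 7: smallest deg-1 vertex = 4, p_7 = 5. Add edge {4,5}. Now deg[4]=0, deg[5]=1.
Final: two remaining deg-1 vertices are 5, 9. Add edge {5,9}.

Answer: 3 5
5 6
4 7
2 8
1 2
1 4
4 5
5 9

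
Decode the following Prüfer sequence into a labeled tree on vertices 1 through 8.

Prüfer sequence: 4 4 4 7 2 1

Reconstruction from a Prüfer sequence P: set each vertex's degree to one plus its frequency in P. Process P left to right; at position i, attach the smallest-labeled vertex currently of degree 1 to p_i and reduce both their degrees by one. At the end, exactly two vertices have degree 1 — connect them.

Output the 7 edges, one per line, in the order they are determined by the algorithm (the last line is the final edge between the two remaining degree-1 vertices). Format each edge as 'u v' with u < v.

Initial degrees: {1:2, 2:2, 3:1, 4:4, 5:1, 6:1, 7:2, 8:1}
Step 1: smallest deg-1 vertex = 3, p_1 = 4. Add edge {3,4}. Now deg[3]=0, deg[4]=3.
Step 2: smallest deg-1 vertex = 5, p_2 = 4. Add edge {4,5}. Now deg[5]=0, deg[4]=2.
Step 3: smallest deg-1 vertex = 6, p_3 = 4. Add edge {4,6}. Now deg[6]=0, deg[4]=1.
Step 4: smallest deg-1 vertex = 4, p_4 = 7. Add edge {4,7}. Now deg[4]=0, deg[7]=1.
Step 5: smallest deg-1 vertex = 7, p_5 = 2. Add edge {2,7}. Now deg[7]=0, deg[2]=1.
Step 6: smallest deg-1 vertex = 2, p_6 = 1. Add edge {1,2}. Now deg[2]=0, deg[1]=1.
Final: two remaining deg-1 vertices are 1, 8. Add edge {1,8}.

Answer: 3 4
4 5
4 6
4 7
2 7
1 2
1 8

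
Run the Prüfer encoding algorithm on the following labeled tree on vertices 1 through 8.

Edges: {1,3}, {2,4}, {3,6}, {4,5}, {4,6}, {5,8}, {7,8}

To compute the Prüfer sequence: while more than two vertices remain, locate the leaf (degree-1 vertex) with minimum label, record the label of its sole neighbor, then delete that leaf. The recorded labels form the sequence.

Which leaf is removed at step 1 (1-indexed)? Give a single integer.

Answer: 1

Derivation:
Step 1: current leaves = {1,2,7}. Remove leaf 1 (neighbor: 3).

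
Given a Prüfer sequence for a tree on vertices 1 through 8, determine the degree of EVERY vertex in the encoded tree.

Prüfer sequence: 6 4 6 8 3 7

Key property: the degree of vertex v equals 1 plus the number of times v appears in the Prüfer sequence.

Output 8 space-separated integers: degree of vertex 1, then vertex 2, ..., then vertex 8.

Answer: 1 1 2 2 1 3 2 2

Derivation:
p_1 = 6: count[6] becomes 1
p_2 = 4: count[4] becomes 1
p_3 = 6: count[6] becomes 2
p_4 = 8: count[8] becomes 1
p_5 = 3: count[3] becomes 1
p_6 = 7: count[7] becomes 1
Degrees (1 + count): deg[1]=1+0=1, deg[2]=1+0=1, deg[3]=1+1=2, deg[4]=1+1=2, deg[5]=1+0=1, deg[6]=1+2=3, deg[7]=1+1=2, deg[8]=1+1=2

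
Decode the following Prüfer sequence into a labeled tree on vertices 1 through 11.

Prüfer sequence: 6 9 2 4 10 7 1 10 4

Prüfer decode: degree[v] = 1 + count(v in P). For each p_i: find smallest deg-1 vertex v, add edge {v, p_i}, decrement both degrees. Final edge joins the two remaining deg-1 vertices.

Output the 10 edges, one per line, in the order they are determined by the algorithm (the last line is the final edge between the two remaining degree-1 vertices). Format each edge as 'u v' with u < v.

Initial degrees: {1:2, 2:2, 3:1, 4:3, 5:1, 6:2, 7:2, 8:1, 9:2, 10:3, 11:1}
Step 1: smallest deg-1 vertex = 3, p_1 = 6. Add edge {3,6}. Now deg[3]=0, deg[6]=1.
Step 2: smallest deg-1 vertex = 5, p_2 = 9. Add edge {5,9}. Now deg[5]=0, deg[9]=1.
Step 3: smallest deg-1 vertex = 6, p_3 = 2. Add edge {2,6}. Now deg[6]=0, deg[2]=1.
Step 4: smallest deg-1 vertex = 2, p_4 = 4. Add edge {2,4}. Now deg[2]=0, deg[4]=2.
Step 5: smallest deg-1 vertex = 8, p_5 = 10. Add edge {8,10}. Now deg[8]=0, deg[10]=2.
Step 6: smallest deg-1 vertex = 9, p_6 = 7. Add edge {7,9}. Now deg[9]=0, deg[7]=1.
Step 7: smallest deg-1 vertex = 7, p_7 = 1. Add edge {1,7}. Now deg[7]=0, deg[1]=1.
Step 8: smallest deg-1 vertex = 1, p_8 = 10. Add edge {1,10}. Now deg[1]=0, deg[10]=1.
Step 9: smallest deg-1 vertex = 10, p_9 = 4. Add edge {4,10}. Now deg[10]=0, deg[4]=1.
Final: two remaining deg-1 vertices are 4, 11. Add edge {4,11}.

Answer: 3 6
5 9
2 6
2 4
8 10
7 9
1 7
1 10
4 10
4 11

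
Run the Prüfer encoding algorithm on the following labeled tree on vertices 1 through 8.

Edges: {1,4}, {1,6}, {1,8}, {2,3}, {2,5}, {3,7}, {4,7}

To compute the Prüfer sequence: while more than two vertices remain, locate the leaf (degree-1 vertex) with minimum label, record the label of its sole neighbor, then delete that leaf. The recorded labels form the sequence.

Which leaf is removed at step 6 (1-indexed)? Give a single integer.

Answer: 4

Derivation:
Step 1: current leaves = {5,6,8}. Remove leaf 5 (neighbor: 2).
Step 2: current leaves = {2,6,8}. Remove leaf 2 (neighbor: 3).
Step 3: current leaves = {3,6,8}. Remove leaf 3 (neighbor: 7).
Step 4: current leaves = {6,7,8}. Remove leaf 6 (neighbor: 1).
Step 5: current leaves = {7,8}. Remove leaf 7 (neighbor: 4).
Step 6: current leaves = {4,8}. Remove leaf 4 (neighbor: 1).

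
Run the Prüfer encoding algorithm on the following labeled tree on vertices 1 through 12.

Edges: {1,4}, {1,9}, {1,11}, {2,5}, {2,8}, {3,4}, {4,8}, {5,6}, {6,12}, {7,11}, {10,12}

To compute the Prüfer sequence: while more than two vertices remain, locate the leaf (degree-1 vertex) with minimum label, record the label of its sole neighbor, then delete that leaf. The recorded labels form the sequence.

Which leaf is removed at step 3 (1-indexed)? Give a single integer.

Answer: 9

Derivation:
Step 1: current leaves = {3,7,9,10}. Remove leaf 3 (neighbor: 4).
Step 2: current leaves = {7,9,10}. Remove leaf 7 (neighbor: 11).
Step 3: current leaves = {9,10,11}. Remove leaf 9 (neighbor: 1).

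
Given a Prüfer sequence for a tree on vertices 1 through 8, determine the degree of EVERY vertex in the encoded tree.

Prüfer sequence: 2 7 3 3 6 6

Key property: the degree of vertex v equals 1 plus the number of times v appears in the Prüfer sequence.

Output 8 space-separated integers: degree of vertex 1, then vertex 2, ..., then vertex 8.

p_1 = 2: count[2] becomes 1
p_2 = 7: count[7] becomes 1
p_3 = 3: count[3] becomes 1
p_4 = 3: count[3] becomes 2
p_5 = 6: count[6] becomes 1
p_6 = 6: count[6] becomes 2
Degrees (1 + count): deg[1]=1+0=1, deg[2]=1+1=2, deg[3]=1+2=3, deg[4]=1+0=1, deg[5]=1+0=1, deg[6]=1+2=3, deg[7]=1+1=2, deg[8]=1+0=1

Answer: 1 2 3 1 1 3 2 1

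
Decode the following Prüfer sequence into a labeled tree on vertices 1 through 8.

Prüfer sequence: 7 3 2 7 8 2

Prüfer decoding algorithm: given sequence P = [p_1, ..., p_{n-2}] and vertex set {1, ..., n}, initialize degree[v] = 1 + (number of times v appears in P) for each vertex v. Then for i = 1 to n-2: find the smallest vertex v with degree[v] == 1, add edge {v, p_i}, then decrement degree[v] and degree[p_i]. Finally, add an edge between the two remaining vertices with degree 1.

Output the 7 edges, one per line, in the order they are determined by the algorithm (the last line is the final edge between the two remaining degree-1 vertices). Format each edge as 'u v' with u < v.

Initial degrees: {1:1, 2:3, 3:2, 4:1, 5:1, 6:1, 7:3, 8:2}
Step 1: smallest deg-1 vertex = 1, p_1 = 7. Add edge {1,7}. Now deg[1]=0, deg[7]=2.
Step 2: smallest deg-1 vertex = 4, p_2 = 3. Add edge {3,4}. Now deg[4]=0, deg[3]=1.
Step 3: smallest deg-1 vertex = 3, p_3 = 2. Add edge {2,3}. Now deg[3]=0, deg[2]=2.
Step 4: smallest deg-1 vertex = 5, p_4 = 7. Add edge {5,7}. Now deg[5]=0, deg[7]=1.
Step 5: smallest deg-1 vertex = 6, p_5 = 8. Add edge {6,8}. Now deg[6]=0, deg[8]=1.
Step 6: smallest deg-1 vertex = 7, p_6 = 2. Add edge {2,7}. Now deg[7]=0, deg[2]=1.
Final: two remaining deg-1 vertices are 2, 8. Add edge {2,8}.

Answer: 1 7
3 4
2 3
5 7
6 8
2 7
2 8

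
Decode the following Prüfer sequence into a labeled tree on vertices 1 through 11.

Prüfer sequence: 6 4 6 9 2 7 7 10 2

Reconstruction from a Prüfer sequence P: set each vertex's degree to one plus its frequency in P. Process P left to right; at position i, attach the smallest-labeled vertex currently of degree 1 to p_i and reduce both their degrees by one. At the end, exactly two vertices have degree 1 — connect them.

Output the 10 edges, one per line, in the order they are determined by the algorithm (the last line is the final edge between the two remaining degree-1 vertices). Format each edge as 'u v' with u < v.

Answer: 1 6
3 4
4 6
5 9
2 6
7 8
7 9
7 10
2 10
2 11

Derivation:
Initial degrees: {1:1, 2:3, 3:1, 4:2, 5:1, 6:3, 7:3, 8:1, 9:2, 10:2, 11:1}
Step 1: smallest deg-1 vertex = 1, p_1 = 6. Add edge {1,6}. Now deg[1]=0, deg[6]=2.
Step 2: smallest deg-1 vertex = 3, p_2 = 4. Add edge {3,4}. Now deg[3]=0, deg[4]=1.
Step 3: smallest deg-1 vertex = 4, p_3 = 6. Add edge {4,6}. Now deg[4]=0, deg[6]=1.
Step 4: smallest deg-1 vertex = 5, p_4 = 9. Add edge {5,9}. Now deg[5]=0, deg[9]=1.
Step 5: smallest deg-1 vertex = 6, p_5 = 2. Add edge {2,6}. Now deg[6]=0, deg[2]=2.
Step 6: smallest deg-1 vertex = 8, p_6 = 7. Add edge {7,8}. Now deg[8]=0, deg[7]=2.
Step 7: smallest deg-1 vertex = 9, p_7 = 7. Add edge {7,9}. Now deg[9]=0, deg[7]=1.
Step 8: smallest deg-1 vertex = 7, p_8 = 10. Add edge {7,10}. Now deg[7]=0, deg[10]=1.
Step 9: smallest deg-1 vertex = 10, p_9 = 2. Add edge {2,10}. Now deg[10]=0, deg[2]=1.
Final: two remaining deg-1 vertices are 2, 11. Add edge {2,11}.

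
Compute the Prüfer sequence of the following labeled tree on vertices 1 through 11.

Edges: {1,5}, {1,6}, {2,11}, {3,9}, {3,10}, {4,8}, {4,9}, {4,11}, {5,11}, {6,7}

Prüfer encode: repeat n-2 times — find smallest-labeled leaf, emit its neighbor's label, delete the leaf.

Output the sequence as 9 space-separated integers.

Step 1: leaves = {2,7,8,10}. Remove smallest leaf 2, emit neighbor 11.
Step 2: leaves = {7,8,10}. Remove smallest leaf 7, emit neighbor 6.
Step 3: leaves = {6,8,10}. Remove smallest leaf 6, emit neighbor 1.
Step 4: leaves = {1,8,10}. Remove smallest leaf 1, emit neighbor 5.
Step 5: leaves = {5,8,10}. Remove smallest leaf 5, emit neighbor 11.
Step 6: leaves = {8,10,11}. Remove smallest leaf 8, emit neighbor 4.
Step 7: leaves = {10,11}. Remove smallest leaf 10, emit neighbor 3.
Step 8: leaves = {3,11}. Remove smallest leaf 3, emit neighbor 9.
Step 9: leaves = {9,11}. Remove smallest leaf 9, emit neighbor 4.
Done: 2 vertices remain (4, 11). Sequence = [11 6 1 5 11 4 3 9 4]

Answer: 11 6 1 5 11 4 3 9 4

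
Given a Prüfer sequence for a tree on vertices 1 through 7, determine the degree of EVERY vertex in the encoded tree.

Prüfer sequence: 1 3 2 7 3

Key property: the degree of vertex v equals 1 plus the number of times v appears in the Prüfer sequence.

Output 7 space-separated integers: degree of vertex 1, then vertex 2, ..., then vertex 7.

p_1 = 1: count[1] becomes 1
p_2 = 3: count[3] becomes 1
p_3 = 2: count[2] becomes 1
p_4 = 7: count[7] becomes 1
p_5 = 3: count[3] becomes 2
Degrees (1 + count): deg[1]=1+1=2, deg[2]=1+1=2, deg[3]=1+2=3, deg[4]=1+0=1, deg[5]=1+0=1, deg[6]=1+0=1, deg[7]=1+1=2

Answer: 2 2 3 1 1 1 2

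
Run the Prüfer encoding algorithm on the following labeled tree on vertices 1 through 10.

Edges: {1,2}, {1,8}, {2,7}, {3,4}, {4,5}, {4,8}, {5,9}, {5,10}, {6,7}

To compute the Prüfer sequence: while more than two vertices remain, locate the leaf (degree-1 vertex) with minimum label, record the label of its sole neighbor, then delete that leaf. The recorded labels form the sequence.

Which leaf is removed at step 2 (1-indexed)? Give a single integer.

Step 1: current leaves = {3,6,9,10}. Remove leaf 3 (neighbor: 4).
Step 2: current leaves = {6,9,10}. Remove leaf 6 (neighbor: 7).

Answer: 6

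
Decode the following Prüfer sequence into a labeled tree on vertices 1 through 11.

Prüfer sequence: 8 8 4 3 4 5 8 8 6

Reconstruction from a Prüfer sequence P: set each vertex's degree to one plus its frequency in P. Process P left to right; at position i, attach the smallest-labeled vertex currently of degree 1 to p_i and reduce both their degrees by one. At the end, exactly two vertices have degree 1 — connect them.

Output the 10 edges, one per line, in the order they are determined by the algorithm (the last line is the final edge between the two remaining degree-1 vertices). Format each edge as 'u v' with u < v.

Initial degrees: {1:1, 2:1, 3:2, 4:3, 5:2, 6:2, 7:1, 8:5, 9:1, 10:1, 11:1}
Step 1: smallest deg-1 vertex = 1, p_1 = 8. Add edge {1,8}. Now deg[1]=0, deg[8]=4.
Step 2: smallest deg-1 vertex = 2, p_2 = 8. Add edge {2,8}. Now deg[2]=0, deg[8]=3.
Step 3: smallest deg-1 vertex = 7, p_3 = 4. Add edge {4,7}. Now deg[7]=0, deg[4]=2.
Step 4: smallest deg-1 vertex = 9, p_4 = 3. Add edge {3,9}. Now deg[9]=0, deg[3]=1.
Step 5: smallest deg-1 vertex = 3, p_5 = 4. Add edge {3,4}. Now deg[3]=0, deg[4]=1.
Step 6: smallest deg-1 vertex = 4, p_6 = 5. Add edge {4,5}. Now deg[4]=0, deg[5]=1.
Step 7: smallest deg-1 vertex = 5, p_7 = 8. Add edge {5,8}. Now deg[5]=0, deg[8]=2.
Step 8: smallest deg-1 vertex = 10, p_8 = 8. Add edge {8,10}. Now deg[10]=0, deg[8]=1.
Step 9: smallest deg-1 vertex = 8, p_9 = 6. Add edge {6,8}. Now deg[8]=0, deg[6]=1.
Final: two remaining deg-1 vertices are 6, 11. Add edge {6,11}.

Answer: 1 8
2 8
4 7
3 9
3 4
4 5
5 8
8 10
6 8
6 11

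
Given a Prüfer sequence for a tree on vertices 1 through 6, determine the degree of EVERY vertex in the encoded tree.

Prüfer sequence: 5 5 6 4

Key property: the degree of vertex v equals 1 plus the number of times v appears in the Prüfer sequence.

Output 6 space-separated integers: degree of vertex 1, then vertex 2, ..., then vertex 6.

Answer: 1 1 1 2 3 2

Derivation:
p_1 = 5: count[5] becomes 1
p_2 = 5: count[5] becomes 2
p_3 = 6: count[6] becomes 1
p_4 = 4: count[4] becomes 1
Degrees (1 + count): deg[1]=1+0=1, deg[2]=1+0=1, deg[3]=1+0=1, deg[4]=1+1=2, deg[5]=1+2=3, deg[6]=1+1=2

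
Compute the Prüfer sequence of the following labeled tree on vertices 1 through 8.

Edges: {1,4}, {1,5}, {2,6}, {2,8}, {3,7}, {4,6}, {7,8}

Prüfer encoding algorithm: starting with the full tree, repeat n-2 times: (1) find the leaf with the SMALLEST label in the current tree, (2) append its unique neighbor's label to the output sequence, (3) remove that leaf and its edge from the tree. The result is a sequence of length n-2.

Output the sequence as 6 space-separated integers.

Step 1: leaves = {3,5}. Remove smallest leaf 3, emit neighbor 7.
Step 2: leaves = {5,7}. Remove smallest leaf 5, emit neighbor 1.
Step 3: leaves = {1,7}. Remove smallest leaf 1, emit neighbor 4.
Step 4: leaves = {4,7}. Remove smallest leaf 4, emit neighbor 6.
Step 5: leaves = {6,7}. Remove smallest leaf 6, emit neighbor 2.
Step 6: leaves = {2,7}. Remove smallest leaf 2, emit neighbor 8.
Done: 2 vertices remain (7, 8). Sequence = [7 1 4 6 2 8]

Answer: 7 1 4 6 2 8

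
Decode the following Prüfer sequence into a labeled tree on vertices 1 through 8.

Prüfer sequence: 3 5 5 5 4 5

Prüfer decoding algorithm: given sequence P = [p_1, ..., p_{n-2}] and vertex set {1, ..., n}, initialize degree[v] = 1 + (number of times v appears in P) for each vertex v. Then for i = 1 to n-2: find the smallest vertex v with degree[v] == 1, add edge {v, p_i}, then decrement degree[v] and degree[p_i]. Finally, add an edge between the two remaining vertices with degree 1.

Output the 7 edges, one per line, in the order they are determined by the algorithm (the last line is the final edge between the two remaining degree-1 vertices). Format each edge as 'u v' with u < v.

Answer: 1 3
2 5
3 5
5 6
4 7
4 5
5 8

Derivation:
Initial degrees: {1:1, 2:1, 3:2, 4:2, 5:5, 6:1, 7:1, 8:1}
Step 1: smallest deg-1 vertex = 1, p_1 = 3. Add edge {1,3}. Now deg[1]=0, deg[3]=1.
Step 2: smallest deg-1 vertex = 2, p_2 = 5. Add edge {2,5}. Now deg[2]=0, deg[5]=4.
Step 3: smallest deg-1 vertex = 3, p_3 = 5. Add edge {3,5}. Now deg[3]=0, deg[5]=3.
Step 4: smallest deg-1 vertex = 6, p_4 = 5. Add edge {5,6}. Now deg[6]=0, deg[5]=2.
Step 5: smallest deg-1 vertex = 7, p_5 = 4. Add edge {4,7}. Now deg[7]=0, deg[4]=1.
Step 6: smallest deg-1 vertex = 4, p_6 = 5. Add edge {4,5}. Now deg[4]=0, deg[5]=1.
Final: two remaining deg-1 vertices are 5, 8. Add edge {5,8}.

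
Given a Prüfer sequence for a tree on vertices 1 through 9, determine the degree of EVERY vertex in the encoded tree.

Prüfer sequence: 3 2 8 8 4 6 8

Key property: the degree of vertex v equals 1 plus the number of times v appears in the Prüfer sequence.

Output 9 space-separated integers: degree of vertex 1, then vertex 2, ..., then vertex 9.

p_1 = 3: count[3] becomes 1
p_2 = 2: count[2] becomes 1
p_3 = 8: count[8] becomes 1
p_4 = 8: count[8] becomes 2
p_5 = 4: count[4] becomes 1
p_6 = 6: count[6] becomes 1
p_7 = 8: count[8] becomes 3
Degrees (1 + count): deg[1]=1+0=1, deg[2]=1+1=2, deg[3]=1+1=2, deg[4]=1+1=2, deg[5]=1+0=1, deg[6]=1+1=2, deg[7]=1+0=1, deg[8]=1+3=4, deg[9]=1+0=1

Answer: 1 2 2 2 1 2 1 4 1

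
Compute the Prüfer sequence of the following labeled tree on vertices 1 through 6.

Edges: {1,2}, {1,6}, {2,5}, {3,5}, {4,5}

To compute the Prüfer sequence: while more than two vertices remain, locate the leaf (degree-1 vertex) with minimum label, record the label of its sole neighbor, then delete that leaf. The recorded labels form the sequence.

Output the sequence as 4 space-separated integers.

Step 1: leaves = {3,4,6}. Remove smallest leaf 3, emit neighbor 5.
Step 2: leaves = {4,6}. Remove smallest leaf 4, emit neighbor 5.
Step 3: leaves = {5,6}. Remove smallest leaf 5, emit neighbor 2.
Step 4: leaves = {2,6}. Remove smallest leaf 2, emit neighbor 1.
Done: 2 vertices remain (1, 6). Sequence = [5 5 2 1]

Answer: 5 5 2 1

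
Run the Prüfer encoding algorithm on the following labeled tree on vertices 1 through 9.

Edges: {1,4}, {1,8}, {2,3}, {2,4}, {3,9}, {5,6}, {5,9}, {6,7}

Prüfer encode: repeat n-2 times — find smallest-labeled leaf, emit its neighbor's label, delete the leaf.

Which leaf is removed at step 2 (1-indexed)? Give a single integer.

Answer: 6

Derivation:
Step 1: current leaves = {7,8}. Remove leaf 7 (neighbor: 6).
Step 2: current leaves = {6,8}. Remove leaf 6 (neighbor: 5).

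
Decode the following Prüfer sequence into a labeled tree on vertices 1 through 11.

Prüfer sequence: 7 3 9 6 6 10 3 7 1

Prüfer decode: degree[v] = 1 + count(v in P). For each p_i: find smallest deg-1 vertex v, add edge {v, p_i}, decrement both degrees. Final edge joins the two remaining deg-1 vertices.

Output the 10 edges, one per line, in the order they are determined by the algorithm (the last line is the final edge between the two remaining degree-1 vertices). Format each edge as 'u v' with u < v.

Initial degrees: {1:2, 2:1, 3:3, 4:1, 5:1, 6:3, 7:3, 8:1, 9:2, 10:2, 11:1}
Step 1: smallest deg-1 vertex = 2, p_1 = 7. Add edge {2,7}. Now deg[2]=0, deg[7]=2.
Step 2: smallest deg-1 vertex = 4, p_2 = 3. Add edge {3,4}. Now deg[4]=0, deg[3]=2.
Step 3: smallest deg-1 vertex = 5, p_3 = 9. Add edge {5,9}. Now deg[5]=0, deg[9]=1.
Step 4: smallest deg-1 vertex = 8, p_4 = 6. Add edge {6,8}. Now deg[8]=0, deg[6]=2.
Step 5: smallest deg-1 vertex = 9, p_5 = 6. Add edge {6,9}. Now deg[9]=0, deg[6]=1.
Step 6: smallest deg-1 vertex = 6, p_6 = 10. Add edge {6,10}. Now deg[6]=0, deg[10]=1.
Step 7: smallest deg-1 vertex = 10, p_7 = 3. Add edge {3,10}. Now deg[10]=0, deg[3]=1.
Step 8: smallest deg-1 vertex = 3, p_8 = 7. Add edge {3,7}. Now deg[3]=0, deg[7]=1.
Step 9: smallest deg-1 vertex = 7, p_9 = 1. Add edge {1,7}. Now deg[7]=0, deg[1]=1.
Final: two remaining deg-1 vertices are 1, 11. Add edge {1,11}.

Answer: 2 7
3 4
5 9
6 8
6 9
6 10
3 10
3 7
1 7
1 11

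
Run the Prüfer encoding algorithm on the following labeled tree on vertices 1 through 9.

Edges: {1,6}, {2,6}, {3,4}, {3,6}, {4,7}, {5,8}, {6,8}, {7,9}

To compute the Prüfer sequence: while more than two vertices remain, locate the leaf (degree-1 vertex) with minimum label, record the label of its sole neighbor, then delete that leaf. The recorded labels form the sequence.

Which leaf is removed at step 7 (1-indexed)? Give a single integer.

Answer: 4

Derivation:
Step 1: current leaves = {1,2,5,9}. Remove leaf 1 (neighbor: 6).
Step 2: current leaves = {2,5,9}. Remove leaf 2 (neighbor: 6).
Step 3: current leaves = {5,9}. Remove leaf 5 (neighbor: 8).
Step 4: current leaves = {8,9}. Remove leaf 8 (neighbor: 6).
Step 5: current leaves = {6,9}. Remove leaf 6 (neighbor: 3).
Step 6: current leaves = {3,9}. Remove leaf 3 (neighbor: 4).
Step 7: current leaves = {4,9}. Remove leaf 4 (neighbor: 7).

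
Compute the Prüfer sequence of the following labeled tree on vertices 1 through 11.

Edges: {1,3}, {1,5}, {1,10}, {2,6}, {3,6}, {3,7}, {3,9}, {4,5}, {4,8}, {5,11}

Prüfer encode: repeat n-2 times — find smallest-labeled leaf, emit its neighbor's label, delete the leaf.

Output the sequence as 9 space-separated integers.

Answer: 6 3 3 4 5 3 1 1 5

Derivation:
Step 1: leaves = {2,7,8,9,10,11}. Remove smallest leaf 2, emit neighbor 6.
Step 2: leaves = {6,7,8,9,10,11}. Remove smallest leaf 6, emit neighbor 3.
Step 3: leaves = {7,8,9,10,11}. Remove smallest leaf 7, emit neighbor 3.
Step 4: leaves = {8,9,10,11}. Remove smallest leaf 8, emit neighbor 4.
Step 5: leaves = {4,9,10,11}. Remove smallest leaf 4, emit neighbor 5.
Step 6: leaves = {9,10,11}. Remove smallest leaf 9, emit neighbor 3.
Step 7: leaves = {3,10,11}. Remove smallest leaf 3, emit neighbor 1.
Step 8: leaves = {10,11}. Remove smallest leaf 10, emit neighbor 1.
Step 9: leaves = {1,11}. Remove smallest leaf 1, emit neighbor 5.
Done: 2 vertices remain (5, 11). Sequence = [6 3 3 4 5 3 1 1 5]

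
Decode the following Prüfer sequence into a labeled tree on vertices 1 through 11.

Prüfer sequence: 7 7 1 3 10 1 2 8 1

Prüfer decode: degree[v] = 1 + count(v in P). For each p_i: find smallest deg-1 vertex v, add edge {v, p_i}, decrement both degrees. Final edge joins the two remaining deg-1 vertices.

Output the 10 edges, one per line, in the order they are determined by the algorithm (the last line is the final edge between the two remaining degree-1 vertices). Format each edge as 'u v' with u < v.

Initial degrees: {1:4, 2:2, 3:2, 4:1, 5:1, 6:1, 7:3, 8:2, 9:1, 10:2, 11:1}
Step 1: smallest deg-1 vertex = 4, p_1 = 7. Add edge {4,7}. Now deg[4]=0, deg[7]=2.
Step 2: smallest deg-1 vertex = 5, p_2 = 7. Add edge {5,7}. Now deg[5]=0, deg[7]=1.
Step 3: smallest deg-1 vertex = 6, p_3 = 1. Add edge {1,6}. Now deg[6]=0, deg[1]=3.
Step 4: smallest deg-1 vertex = 7, p_4 = 3. Add edge {3,7}. Now deg[7]=0, deg[3]=1.
Step 5: smallest deg-1 vertex = 3, p_5 = 10. Add edge {3,10}. Now deg[3]=0, deg[10]=1.
Step 6: smallest deg-1 vertex = 9, p_6 = 1. Add edge {1,9}. Now deg[9]=0, deg[1]=2.
Step 7: smallest deg-1 vertex = 10, p_7 = 2. Add edge {2,10}. Now deg[10]=0, deg[2]=1.
Step 8: smallest deg-1 vertex = 2, p_8 = 8. Add edge {2,8}. Now deg[2]=0, deg[8]=1.
Step 9: smallest deg-1 vertex = 8, p_9 = 1. Add edge {1,8}. Now deg[8]=0, deg[1]=1.
Final: two remaining deg-1 vertices are 1, 11. Add edge {1,11}.

Answer: 4 7
5 7
1 6
3 7
3 10
1 9
2 10
2 8
1 8
1 11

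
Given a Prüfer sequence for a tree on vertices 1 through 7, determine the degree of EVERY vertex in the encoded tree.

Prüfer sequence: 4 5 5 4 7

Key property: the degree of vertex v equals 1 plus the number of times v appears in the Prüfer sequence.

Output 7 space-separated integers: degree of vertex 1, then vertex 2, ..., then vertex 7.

Answer: 1 1 1 3 3 1 2

Derivation:
p_1 = 4: count[4] becomes 1
p_2 = 5: count[5] becomes 1
p_3 = 5: count[5] becomes 2
p_4 = 4: count[4] becomes 2
p_5 = 7: count[7] becomes 1
Degrees (1 + count): deg[1]=1+0=1, deg[2]=1+0=1, deg[3]=1+0=1, deg[4]=1+2=3, deg[5]=1+2=3, deg[6]=1+0=1, deg[7]=1+1=2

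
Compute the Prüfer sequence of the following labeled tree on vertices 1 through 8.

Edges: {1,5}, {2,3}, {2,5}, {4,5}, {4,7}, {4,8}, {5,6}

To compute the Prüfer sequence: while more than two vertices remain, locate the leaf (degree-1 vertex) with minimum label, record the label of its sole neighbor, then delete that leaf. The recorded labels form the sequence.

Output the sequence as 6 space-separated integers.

Answer: 5 2 5 5 4 4

Derivation:
Step 1: leaves = {1,3,6,7,8}. Remove smallest leaf 1, emit neighbor 5.
Step 2: leaves = {3,6,7,8}. Remove smallest leaf 3, emit neighbor 2.
Step 3: leaves = {2,6,7,8}. Remove smallest leaf 2, emit neighbor 5.
Step 4: leaves = {6,7,8}. Remove smallest leaf 6, emit neighbor 5.
Step 5: leaves = {5,7,8}. Remove smallest leaf 5, emit neighbor 4.
Step 6: leaves = {7,8}. Remove smallest leaf 7, emit neighbor 4.
Done: 2 vertices remain (4, 8). Sequence = [5 2 5 5 4 4]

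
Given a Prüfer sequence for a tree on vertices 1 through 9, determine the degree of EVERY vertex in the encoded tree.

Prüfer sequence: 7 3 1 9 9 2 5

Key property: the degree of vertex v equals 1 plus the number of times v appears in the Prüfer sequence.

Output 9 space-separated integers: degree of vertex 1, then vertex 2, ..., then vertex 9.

Answer: 2 2 2 1 2 1 2 1 3

Derivation:
p_1 = 7: count[7] becomes 1
p_2 = 3: count[3] becomes 1
p_3 = 1: count[1] becomes 1
p_4 = 9: count[9] becomes 1
p_5 = 9: count[9] becomes 2
p_6 = 2: count[2] becomes 1
p_7 = 5: count[5] becomes 1
Degrees (1 + count): deg[1]=1+1=2, deg[2]=1+1=2, deg[3]=1+1=2, deg[4]=1+0=1, deg[5]=1+1=2, deg[6]=1+0=1, deg[7]=1+1=2, deg[8]=1+0=1, deg[9]=1+2=3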